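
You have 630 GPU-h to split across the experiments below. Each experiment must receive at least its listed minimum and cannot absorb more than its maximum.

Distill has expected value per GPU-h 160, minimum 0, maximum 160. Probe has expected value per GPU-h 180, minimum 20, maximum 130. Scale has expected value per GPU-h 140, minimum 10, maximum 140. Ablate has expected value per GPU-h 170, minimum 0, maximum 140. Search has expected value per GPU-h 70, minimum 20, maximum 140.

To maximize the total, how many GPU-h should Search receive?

60

Meeting every minimum uses 0+20+10+0+20 = 50 GPU-h, leaving 580.
Highest expected value per GPU-h first: Probe 180 > Ablate 170 > Distill 160 > Scale 140 > Search 70.
Give Probe 110 more to hit its cap of 130 → 470 left.
Give Ablate 140 more to hit its cap of 140 → 330 left.
Distill takes 160 more to reach its cap of 160 → 170 left.
Scale: +130 to 140 (cap) → 40 left.
Only 40 left; Search takes them to reach 60.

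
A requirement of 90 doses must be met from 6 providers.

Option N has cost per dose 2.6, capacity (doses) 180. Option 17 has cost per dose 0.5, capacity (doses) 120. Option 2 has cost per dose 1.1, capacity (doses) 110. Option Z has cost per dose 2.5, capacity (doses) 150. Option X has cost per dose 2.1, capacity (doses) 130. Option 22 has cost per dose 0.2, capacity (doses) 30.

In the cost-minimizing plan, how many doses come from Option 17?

Use providers in increasing cost order.
Option 22 at 0.2: take all 30 doses — 60 still needed.
Take 60 from Option 17 at 0.5 to finish.
Option 2, Option X, Option Z, Option N: unused.

60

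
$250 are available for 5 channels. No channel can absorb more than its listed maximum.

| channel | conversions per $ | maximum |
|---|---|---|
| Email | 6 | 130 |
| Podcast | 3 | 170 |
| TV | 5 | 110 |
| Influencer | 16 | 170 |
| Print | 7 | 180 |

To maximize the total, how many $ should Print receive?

80

Rank by conversions per $: Influencer 16 > Print 7 > Email 6 > TV 5 > Podcast 3.
Give Influencer 170 to hit its cap of 170 → 80 left.
Print: +80 (room for 180) → 80. Pool exhausted.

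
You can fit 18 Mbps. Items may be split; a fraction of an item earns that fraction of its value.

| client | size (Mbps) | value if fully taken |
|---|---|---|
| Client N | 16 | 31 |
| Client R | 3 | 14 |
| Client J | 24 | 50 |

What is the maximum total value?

45.25

Best value per unit of size first: Client R 14/3≈4.67, Client J 50/24≈2.08, Client N 31/16≈1.94.
Take all of Client R (3 Mbps, value 14) → 15 Mbps left.
Only 15 Mbps remain; take 15/24 of Client J for value 50×15/24 = 31.25.
Total value = 45.25.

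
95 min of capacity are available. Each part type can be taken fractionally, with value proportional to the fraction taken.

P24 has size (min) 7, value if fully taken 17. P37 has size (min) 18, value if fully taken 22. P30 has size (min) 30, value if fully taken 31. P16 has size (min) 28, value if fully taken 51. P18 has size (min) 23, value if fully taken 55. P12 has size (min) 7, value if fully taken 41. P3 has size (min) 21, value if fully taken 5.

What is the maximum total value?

Rank by value-to-size ratio: P12 41/7≈5.86, P24 17/7≈2.43, P18 55/23≈2.39, P16 51/28≈1.82, P37 22/18≈1.22, P30 31/30≈1.03, P3 5/21≈0.238.
All 7 min of P12 fit (value 41) — 88 remain.
P24: take in full, 7 min for value 17 — 81 left.
All 23 min of P18 fit (value 55) — 58 remain.
Take all of P16 (28 min, value 51) — 30 min left.
Take all of P37 (18 min, value 22) — 12 min left.
Fill the last 12 min with part of P30: 12/30 of it earns 12.4.
Total value = 198.4.

198.4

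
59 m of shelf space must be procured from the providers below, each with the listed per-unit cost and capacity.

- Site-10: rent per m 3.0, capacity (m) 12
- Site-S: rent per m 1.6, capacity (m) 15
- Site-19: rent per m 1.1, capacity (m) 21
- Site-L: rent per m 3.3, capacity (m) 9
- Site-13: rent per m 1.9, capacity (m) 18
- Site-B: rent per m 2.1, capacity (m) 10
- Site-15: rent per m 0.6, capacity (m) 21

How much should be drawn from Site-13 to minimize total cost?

2

Cheapest first:
Take 21 from Site-15 at 0.6 ; need 38 more.
Site-19 at 1.1: take all 21 m ; 17 still needed.
Take 15 from Site-S at 1.6 ; need 2 more.
Site-13 at 1.9: take 2 of its 18 ; requirement met.
Site-B, Site-10, Site-L: unused.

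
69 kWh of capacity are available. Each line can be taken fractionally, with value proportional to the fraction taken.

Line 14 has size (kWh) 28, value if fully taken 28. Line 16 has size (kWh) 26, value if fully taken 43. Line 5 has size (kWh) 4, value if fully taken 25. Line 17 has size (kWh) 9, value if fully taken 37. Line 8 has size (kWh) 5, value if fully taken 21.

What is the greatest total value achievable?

Rank by value-to-size ratio: Line 5 25/4≈6.25, Line 8 21/5≈4.2, Line 17 37/9≈4.11, Line 16 43/26≈1.65, Line 14 28/28≈1.
Line 5: take in full, 4 kWh for value 25 — 65 left.
All 5 kWh of Line 8 fit (value 21) — 60 remain.
Take all of Line 17 (9 kWh, value 37) — 51 kWh left.
All 26 kWh of Line 16 fit (value 43) — 25 remain.
Fill the last 25 kWh with part of Line 14: 25/28 of it earns 25.
Total value = 151.

151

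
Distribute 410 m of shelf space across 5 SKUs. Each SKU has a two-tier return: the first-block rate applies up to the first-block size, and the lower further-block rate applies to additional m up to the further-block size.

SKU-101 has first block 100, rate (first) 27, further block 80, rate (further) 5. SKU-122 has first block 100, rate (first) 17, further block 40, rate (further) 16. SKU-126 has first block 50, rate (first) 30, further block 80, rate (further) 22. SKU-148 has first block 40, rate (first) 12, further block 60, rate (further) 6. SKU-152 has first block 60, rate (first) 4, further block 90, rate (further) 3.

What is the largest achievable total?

Rank every tier by rate: SKU-126/first 30 > SKU-101/first 27 > SKU-126/second 22 > SKU-122/first 17 > SKU-122/second 16 > SKU-148/first 12 > SKU-148/second 6 > SKU-101/second 5 > SKU-152/first 4 > SKU-152/second 3.
SKU-126/first (30): +50 — 360 left.
Fill SKU-101 first block (100 at 27) — 260 left.
SKU-126/second (22): +80 — 180 left.
Fill SKU-122 first block (100 at 17) — 80 left.
Fill SKU-122 second block (40 at 16) — 40 left.
Fill SKU-148 first block (40 at 12) — 0 left.
Total = 30×50 + 27×100 + 22×80 + 17×100 + 16×40 + 12×40 = 8780.

8780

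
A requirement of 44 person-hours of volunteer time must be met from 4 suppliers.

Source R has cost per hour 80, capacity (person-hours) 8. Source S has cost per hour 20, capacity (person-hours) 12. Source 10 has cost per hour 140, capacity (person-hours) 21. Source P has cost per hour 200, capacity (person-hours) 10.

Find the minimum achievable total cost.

Cheapest first:
Source S (20): use full 12 ; 32 person-hours to go.
Take 8 from Source R at 80 ; need 24 more.
Take 21 from Source 10 at 140 ; need 3 more.
Source P at 200: take 3 of its 10 ; requirement met.
Cost = 12×20 + 8×80 + 21×140 + 3×200 = 4420.

4420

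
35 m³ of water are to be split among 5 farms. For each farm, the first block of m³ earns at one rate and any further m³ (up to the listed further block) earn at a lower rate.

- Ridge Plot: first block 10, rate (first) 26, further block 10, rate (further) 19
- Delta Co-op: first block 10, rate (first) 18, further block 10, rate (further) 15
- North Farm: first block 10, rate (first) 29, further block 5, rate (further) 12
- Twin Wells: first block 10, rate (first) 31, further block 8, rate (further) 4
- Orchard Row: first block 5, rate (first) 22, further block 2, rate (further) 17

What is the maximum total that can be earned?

Rank every tier by rate: Twin Wells/T1 31 > North Farm/T1 29 > Ridge Plot/T1 26 > Orchard Row/T1 22 > Ridge Plot/T2 19 > Delta Co-op/T1 18 > Orchard Row/T2 17 > Delta Co-op/T2 15 > North Farm/T2 12 > Twin Wells/T2 4.
Twin Wells/T1 (31): +10 — 25 left.
North Farm T1 at 29: fill all 10 — 15 left.
Ridge Plot/T1 (26): +10 — 5 left.
Orchard Row/T1 (22): +5 — 0 left.
Total = 31×10 + 29×10 + 26×10 + 22×5 = 970.

970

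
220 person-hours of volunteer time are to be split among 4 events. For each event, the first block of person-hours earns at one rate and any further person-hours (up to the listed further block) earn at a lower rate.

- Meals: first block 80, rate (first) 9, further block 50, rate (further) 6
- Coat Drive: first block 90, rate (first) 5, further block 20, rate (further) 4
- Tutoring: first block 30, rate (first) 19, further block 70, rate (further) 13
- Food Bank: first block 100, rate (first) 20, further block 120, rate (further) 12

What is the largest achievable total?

3720

Treat each block as its own option and order by rate: Food Bank/tier1 20 > Tutoring/tier1 19 > Tutoring/tier2 13 > Food Bank/tier2 12 > Meals/tier1 9 > Meals/tier2 6 > Coat Drive/tier1 5 > Coat Drive/tier2 4.
Food Bank tier1 at 20: fill all 100 → 120 left.
Tutoring/tier1 (19): +30 → 90 left.
Tutoring/tier2 (13): +70 → 20 left.
Food Bank tier2 at 12: only 20 left, fill 20.
Total = 20×100 + 19×30 + 13×70 + 12×20 = 3720.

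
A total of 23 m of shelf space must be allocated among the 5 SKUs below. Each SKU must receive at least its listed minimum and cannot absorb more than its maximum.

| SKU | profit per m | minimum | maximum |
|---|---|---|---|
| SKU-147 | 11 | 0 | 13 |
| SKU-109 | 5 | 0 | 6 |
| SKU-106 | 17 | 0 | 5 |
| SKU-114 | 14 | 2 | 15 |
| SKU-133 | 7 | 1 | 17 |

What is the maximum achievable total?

324

Meeting every minimum uses 0+0+0+2+1 = 3 m, leaving 20.
Highest profit per m first: SKU-106 17 > SKU-114 14 > SKU-147 11 > SKU-133 7 > SKU-109 5.
SKU-106: +5 to 5 (cap) ; 15 left.
SKU-114 takes 13 more to reach its cap of 15 ; 2 left.
SKU-147: +2 (room for 13) → 2. Pool exhausted.
Total = 11×2 + 17×5 + 14×15 + 7×1 = 324.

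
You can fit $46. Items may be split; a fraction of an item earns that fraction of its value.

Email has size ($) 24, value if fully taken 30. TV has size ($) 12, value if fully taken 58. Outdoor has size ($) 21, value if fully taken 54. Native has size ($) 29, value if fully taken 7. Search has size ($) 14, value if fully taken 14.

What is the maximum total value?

128.25

Best value per unit of size first: TV 58/12≈4.83, Outdoor 54/21≈2.57, Email 30/24≈1.25, Search 14/14≈1, Native 7/29≈0.241.
TV: take in full, 12 $ for value 58 ; 34 left.
Take all of Outdoor (21 $, value 54) ; 13 $ left.
13 $ left: a 13/24 share of Email gives 30×13/24 = 16.25.
Total value = 128.25.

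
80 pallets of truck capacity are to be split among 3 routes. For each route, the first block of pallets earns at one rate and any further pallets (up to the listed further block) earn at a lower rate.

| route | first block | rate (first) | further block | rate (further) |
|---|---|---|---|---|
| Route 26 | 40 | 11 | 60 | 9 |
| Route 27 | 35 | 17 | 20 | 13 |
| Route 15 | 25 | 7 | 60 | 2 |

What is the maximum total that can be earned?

1130

Rank every tier by rate: Route 27/first 17 > Route 27/second 13 > Route 26/first 11 > Route 26/second 9 > Route 15/first 7 > Route 15/second 2.
Fill Route 27 first block (35 at 17) ; 45 left.
Route 27 second at 13: fill all 20 ; 25 left.
25 remain; put them into Route 26 first at 11.
Total = 17×35 + 13×20 + 11×25 = 1130.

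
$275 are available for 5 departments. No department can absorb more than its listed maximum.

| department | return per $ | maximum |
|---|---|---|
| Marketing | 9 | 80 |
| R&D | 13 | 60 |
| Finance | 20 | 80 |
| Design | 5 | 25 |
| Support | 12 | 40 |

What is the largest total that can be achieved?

3655

Highest return per $ first: Finance 20 > R&D 13 > Support 12 > Marketing 9 > Design 5.
Give Finance 80 to hit its cap of 80 → 195 left.
R&D: +60 to 60 (cap) → 135 left.
Give Support 40 to hit its cap of 40 → 95 left.
Marketing takes 80 to reach its cap of 80 → 15 left.
Design has room for 25 but only 15 remain, so it gets 15.
Total = 9×80 + 13×60 + 20×80 + 5×15 + 12×40 = 3655.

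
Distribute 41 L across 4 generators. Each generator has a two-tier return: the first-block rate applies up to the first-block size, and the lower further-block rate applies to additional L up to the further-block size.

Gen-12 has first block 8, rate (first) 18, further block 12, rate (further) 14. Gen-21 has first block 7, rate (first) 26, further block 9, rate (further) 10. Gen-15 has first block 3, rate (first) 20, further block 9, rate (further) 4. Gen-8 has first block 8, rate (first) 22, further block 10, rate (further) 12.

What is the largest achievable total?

766

Treat each block as its own option and order by rate: Gen-21/T1 26 > Gen-8/T1 22 > Gen-15/T1 20 > Gen-12/T1 18 > Gen-12/T2 14 > Gen-8/T2 12 > Gen-21/T2 10 > Gen-15/T2 4.
Gen-21/T1 (26): +7 → 34 left.
Fill Gen-8 T1 block (8 at 22) → 26 left.
Fill Gen-15 T1 block (3 at 20) → 23 left.
Fill Gen-12 T1 block (8 at 18) → 15 left.
Gen-12/T2 (14): +12 → 3 left.
Gen-8 T2 at 12: only 3 left, fill 3.
Total = 26×7 + 22×8 + 20×3 + 18×8 + 14×12 + 12×3 = 766.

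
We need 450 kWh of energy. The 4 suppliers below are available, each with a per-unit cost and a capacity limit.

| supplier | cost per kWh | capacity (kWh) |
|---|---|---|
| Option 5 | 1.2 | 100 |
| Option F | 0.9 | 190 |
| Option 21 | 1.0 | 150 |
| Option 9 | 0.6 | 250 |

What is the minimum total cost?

331

Use suppliers in increasing cost order.
Take 250 from Option 9 at 0.6 — need 200 more.
Take 190 from Option F at 0.9 — need 10 more.
Option 21 at 1.0: take 10 of its 150 — requirement met.
Option 5: unused.
Cost = 250×0.6 + 190×0.9 + 10×1.0 = 331.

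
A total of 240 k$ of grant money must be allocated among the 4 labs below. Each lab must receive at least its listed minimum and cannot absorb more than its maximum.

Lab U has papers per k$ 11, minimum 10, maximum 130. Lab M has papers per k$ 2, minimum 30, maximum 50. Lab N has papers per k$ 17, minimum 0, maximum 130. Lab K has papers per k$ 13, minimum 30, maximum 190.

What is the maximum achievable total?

Meeting every minimum uses 10+30+0+30 = 70 k$, leaving 170.
Highest papers per k$ first: Lab N 17 > Lab K 13 > Lab U 11 > Lab M 2.
Lab N takes 130 more to reach its cap of 130 → 40 left.
Lab K has room for 160 more but only 40 remain, so it gets 70.
Total = 11×10 + 2×30 + 17×130 + 13×70 = 3290.

3290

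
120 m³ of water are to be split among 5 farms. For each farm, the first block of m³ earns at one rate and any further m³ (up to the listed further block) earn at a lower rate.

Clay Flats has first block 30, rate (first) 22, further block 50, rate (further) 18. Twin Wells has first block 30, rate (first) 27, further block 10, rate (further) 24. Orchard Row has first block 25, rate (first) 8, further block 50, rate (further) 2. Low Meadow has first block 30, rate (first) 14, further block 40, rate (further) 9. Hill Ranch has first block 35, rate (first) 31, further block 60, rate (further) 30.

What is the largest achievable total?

Rank every tier by rate: Hill Ranch/first 31 > Hill Ranch/second 30 > Twin Wells/first 27 > Twin Wells/second 24 > Clay Flats/first 22 > Clay Flats/second 18 > Low Meadow/first 14 > Low Meadow/second 9 > Orchard Row/first 8 > Orchard Row/second 2.
Hill Ranch/first (31): +35 → 85 left.
Fill Hill Ranch second block (60 at 30) → 25 left.
Twin Wells first at 27: only 25 left, fill 25.
Total = 31×35 + 30×60 + 27×25 = 3560.

3560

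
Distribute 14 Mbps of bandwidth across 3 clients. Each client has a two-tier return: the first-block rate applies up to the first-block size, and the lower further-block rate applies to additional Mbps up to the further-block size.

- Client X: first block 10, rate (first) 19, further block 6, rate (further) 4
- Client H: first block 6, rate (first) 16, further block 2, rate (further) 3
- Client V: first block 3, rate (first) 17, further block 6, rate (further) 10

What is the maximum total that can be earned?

Order all 6 blocks by rate: Client X/T1 19 > Client V/T1 17 > Client H/T1 16 > Client V/T2 10 > Client X/T2 4 > Client H/T2 3.
Client X T1 at 19: fill all 10 — 4 left.
Fill Client V T1 block (3 at 17) — 1 left.
Client H T1 at 16: only 1 left, fill 1.
Total = 19×10 + 17×3 + 16×1 = 257.

257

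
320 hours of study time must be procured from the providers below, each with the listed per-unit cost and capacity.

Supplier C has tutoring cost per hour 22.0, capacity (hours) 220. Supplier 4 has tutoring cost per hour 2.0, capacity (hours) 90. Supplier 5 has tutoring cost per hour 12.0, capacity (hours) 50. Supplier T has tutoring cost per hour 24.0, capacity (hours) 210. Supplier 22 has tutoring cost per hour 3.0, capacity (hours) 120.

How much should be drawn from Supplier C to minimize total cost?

Cheapest first:
Supplier 4 at 2.0: take all 90 hours ; 230 still needed.
Supplier 22 at 3.0: take all 120 hours ; 110 still needed.
Supplier 5 (12.0): use full 50 ; 60 hours to go.
Take 60 from Supplier C at 22.0 to finish.
Supplier T: unused.

60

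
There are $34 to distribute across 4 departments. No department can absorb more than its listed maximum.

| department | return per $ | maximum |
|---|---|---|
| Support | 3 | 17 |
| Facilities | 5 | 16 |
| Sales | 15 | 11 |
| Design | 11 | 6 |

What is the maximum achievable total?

Highest return per $ first: Sales 15 > Design 11 > Facilities 5 > Support 3.
Give Sales 11 to hit its cap of 11 — 23 left.
Give Design 6 to hit its cap of 6 — 17 left.
Facilities takes 16 to reach its cap of 16 — 1 left.
Support: +1 (room for 17) → 1. Pool exhausted.
Total = 3×1 + 5×16 + 15×11 + 11×6 = 314.

314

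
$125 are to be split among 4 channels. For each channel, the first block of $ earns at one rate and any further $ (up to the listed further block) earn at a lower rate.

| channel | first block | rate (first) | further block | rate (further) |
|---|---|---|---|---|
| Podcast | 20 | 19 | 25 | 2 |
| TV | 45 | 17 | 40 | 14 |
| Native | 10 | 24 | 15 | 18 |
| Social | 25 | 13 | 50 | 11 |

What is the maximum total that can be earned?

2145

Treat each block as its own option and order by rate: Native/first 24 > Podcast/first 19 > Native/second 18 > TV/first 17 > TV/second 14 > Social/first 13 > Social/second 11 > Podcast/second 2.
Fill Native first block (10 at 24) — 115 left.
Fill Podcast first block (20 at 19) — 95 left.
Fill Native second block (15 at 18) — 80 left.
TV/first (17): +45 — 35 left.
35 remain; put them into TV second at 14.
Total = 24×10 + 19×20 + 18×15 + 17×45 + 14×35 = 2145.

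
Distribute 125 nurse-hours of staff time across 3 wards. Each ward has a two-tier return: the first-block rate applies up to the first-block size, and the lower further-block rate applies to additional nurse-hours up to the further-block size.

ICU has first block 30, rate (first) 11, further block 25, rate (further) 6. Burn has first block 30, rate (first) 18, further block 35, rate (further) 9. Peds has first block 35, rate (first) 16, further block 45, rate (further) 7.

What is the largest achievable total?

1700

Order all 6 blocks by rate: Burn/tier1 18 > Peds/tier1 16 > ICU/tier1 11 > Burn/tier2 9 > Peds/tier2 7 > ICU/tier2 6.
Fill Burn tier1 block (30 at 18) — 95 left.
Peds tier1 at 16: fill all 35 — 60 left.
ICU/tier1 (11): +30 — 30 left.
30 remain; put them into Burn tier2 at 9.
Total = 18×30 + 16×35 + 11×30 + 9×30 = 1700.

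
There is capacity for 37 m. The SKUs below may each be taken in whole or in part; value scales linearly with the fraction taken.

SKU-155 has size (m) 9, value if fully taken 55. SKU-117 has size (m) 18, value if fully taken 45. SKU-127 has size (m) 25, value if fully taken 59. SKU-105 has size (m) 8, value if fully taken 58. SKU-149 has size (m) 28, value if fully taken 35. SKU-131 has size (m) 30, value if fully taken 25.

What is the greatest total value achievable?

162.72

Best value per unit of size first: SKU-105 58/8≈7.25, SKU-155 55/9≈6.11, SKU-117 45/18≈2.5, SKU-127 59/25≈2.36, SKU-149 35/28≈1.25, SKU-131 25/30≈0.833.
All 8 m of SKU-105 fit (value 58) → 29 remain.
SKU-155: take in full, 9 m for value 55 → 20 left.
All 18 m of SKU-117 fit (value 45) → 2 remain.
Fill the last 2 m with part of SKU-127: 2/25 of it earns 4.72.
Total value = 162.72.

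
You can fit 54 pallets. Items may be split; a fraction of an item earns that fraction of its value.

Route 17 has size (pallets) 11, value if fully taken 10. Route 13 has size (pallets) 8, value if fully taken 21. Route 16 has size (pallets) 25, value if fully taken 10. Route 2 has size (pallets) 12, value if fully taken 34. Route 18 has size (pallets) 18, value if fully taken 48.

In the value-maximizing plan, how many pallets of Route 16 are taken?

Best value per unit of size first: Route 2 34/12≈2.83, Route 18 48/18≈2.67, Route 13 21/8≈2.62, Route 17 10/11≈0.909, Route 16 10/25≈0.4.
Route 2: take in full, 12 pallets for value 34 ; 42 left.
Route 18: take in full, 18 pallets for value 48 ; 24 left.
Take all of Route 13 (8 pallets, value 21) ; 16 pallets left.
Take all of Route 17 (11 pallets, value 10) ; 5 pallets left.
Only 5 pallets remain; take 5/25 of Route 16 for value 10×5/25 = 2.

5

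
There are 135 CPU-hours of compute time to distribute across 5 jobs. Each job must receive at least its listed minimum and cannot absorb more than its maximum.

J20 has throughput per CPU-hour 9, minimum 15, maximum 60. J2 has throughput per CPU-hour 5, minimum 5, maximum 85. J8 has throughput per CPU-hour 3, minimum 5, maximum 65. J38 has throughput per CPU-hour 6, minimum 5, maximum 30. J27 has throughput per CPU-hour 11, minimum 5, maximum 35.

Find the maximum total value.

1145

Meeting every minimum uses 15+5+5+5+5 = 35 CPU-hours, leaving 100.
Order the jobs by throughput per CPU-hour: J27 11 > J20 9 > J38 6 > J2 5 > J8 3.
J27 takes 30 more to reach its cap of 35 → 70 left.
J20 takes 45 more to reach its cap of 60 → 25 left.
J38 takes 25 more to reach its cap of 30 → 0 left.
Total = 9×60 + 5×5 + 3×5 + 6×30 + 11×35 = 1145.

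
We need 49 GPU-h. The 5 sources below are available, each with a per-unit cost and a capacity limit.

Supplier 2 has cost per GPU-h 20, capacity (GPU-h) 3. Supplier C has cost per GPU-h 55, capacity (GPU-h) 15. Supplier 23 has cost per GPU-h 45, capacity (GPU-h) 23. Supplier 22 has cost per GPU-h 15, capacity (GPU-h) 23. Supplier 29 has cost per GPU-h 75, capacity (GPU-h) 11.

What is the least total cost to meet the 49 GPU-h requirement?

Use sources in increasing cost order.
Take 23 from Supplier 22 at 15 ; need 26 more.
Take 3 from Supplier 2 at 20 ; need 23 more.
Supplier 23 at 45: take all 23 GPU-h ; 0 still needed.
Supplier C, Supplier 29: unused.
Cost = 23×15 + 3×20 + 23×45 = 1440.

1440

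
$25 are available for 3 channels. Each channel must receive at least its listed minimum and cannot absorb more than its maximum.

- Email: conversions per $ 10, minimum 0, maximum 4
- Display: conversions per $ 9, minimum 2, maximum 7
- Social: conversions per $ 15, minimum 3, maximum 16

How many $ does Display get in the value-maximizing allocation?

Meeting every minimum uses 0+2+3 = 5 $, leaving 20.
Rank by conversions per $: Social 15 > Email 10 > Display 9.
Social takes 13 more to reach its cap of 16 → 7 left.
Email takes 4 more to reach its cap of 4 → 3 left.
Display has room for 5 more but only 3 remain, so it gets 5.

5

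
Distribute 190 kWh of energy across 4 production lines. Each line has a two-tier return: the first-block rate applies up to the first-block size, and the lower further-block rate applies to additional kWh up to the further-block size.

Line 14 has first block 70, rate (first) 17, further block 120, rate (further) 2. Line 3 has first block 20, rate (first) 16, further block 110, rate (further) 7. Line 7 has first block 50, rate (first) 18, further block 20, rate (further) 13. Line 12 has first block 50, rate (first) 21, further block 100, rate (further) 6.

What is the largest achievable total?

Treat each block as its own option and order by rate: Line 12/tier1 21 > Line 7/tier1 18 > Line 14/tier1 17 > Line 3/tier1 16 > Line 7/tier2 13 > Line 3/tier2 7 > Line 12/tier2 6 > Line 14/tier2 2.
Fill Line 12 tier1 block (50 at 21) — 140 left.
Line 7 tier1 at 18: fill all 50 — 90 left.
Line 14/tier1 (17): +70 — 20 left.
Line 3 tier1 at 16: fill all 20 — 0 left.
Total = 21×50 + 18×50 + 17×70 + 16×20 = 3460.

3460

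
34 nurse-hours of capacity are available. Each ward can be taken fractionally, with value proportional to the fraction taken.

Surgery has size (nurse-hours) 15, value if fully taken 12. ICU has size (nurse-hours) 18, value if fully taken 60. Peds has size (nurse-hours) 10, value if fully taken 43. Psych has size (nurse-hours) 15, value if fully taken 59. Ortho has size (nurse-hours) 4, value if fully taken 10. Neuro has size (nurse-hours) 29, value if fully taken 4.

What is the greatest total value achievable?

132

Sort by value density: Peds 43/10≈4.3, Psych 59/15≈3.93, ICU 60/18≈3.33, Ortho 10/4≈2.5, Surgery 12/15≈0.8, Neuro 4/29≈0.138.
Take all of Peds (10 nurse-hours, value 43) ; 24 nurse-hours left.
Take all of Psych (15 nurse-hours, value 59) ; 9 nurse-hours left.
Only 9 nurse-hours remain; take 9/18 of ICU for value 60×9/18 = 30.
Total value = 132.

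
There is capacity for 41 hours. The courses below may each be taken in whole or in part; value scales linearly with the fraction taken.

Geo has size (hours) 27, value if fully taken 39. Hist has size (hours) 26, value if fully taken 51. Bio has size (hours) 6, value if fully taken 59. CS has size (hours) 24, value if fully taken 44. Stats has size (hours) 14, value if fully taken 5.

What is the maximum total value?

Best value per unit of size first: Bio 59/6≈9.83, Hist 51/26≈1.96, CS 44/24≈1.83, Geo 39/27≈1.44, Stats 5/14≈0.357.
Take all of Bio (6 hours, value 59) ; 35 hours left.
All 26 hours of Hist fit (value 51) ; 9 remain.
Fill the last 9 hours with part of CS: 9/24 of it earns 16.5.
Total value = 126.5.

126.5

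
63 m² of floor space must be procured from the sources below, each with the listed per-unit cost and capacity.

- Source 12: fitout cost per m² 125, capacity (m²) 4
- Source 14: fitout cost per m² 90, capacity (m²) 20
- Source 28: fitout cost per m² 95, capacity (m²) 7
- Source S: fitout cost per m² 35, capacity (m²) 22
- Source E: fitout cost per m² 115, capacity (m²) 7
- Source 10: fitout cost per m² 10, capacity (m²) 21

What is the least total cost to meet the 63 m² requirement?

2780

Cheapest first:
Source 10 (10): use full 21 → 42 m² to go.
Source S (35): use full 22 → 20 m² to go.
Source 14 (90): use full 20 → 0 m² to go.
Source 28, Source E, Source 12: unused.
Cost = 21×10 + 22×35 + 20×90 = 2780.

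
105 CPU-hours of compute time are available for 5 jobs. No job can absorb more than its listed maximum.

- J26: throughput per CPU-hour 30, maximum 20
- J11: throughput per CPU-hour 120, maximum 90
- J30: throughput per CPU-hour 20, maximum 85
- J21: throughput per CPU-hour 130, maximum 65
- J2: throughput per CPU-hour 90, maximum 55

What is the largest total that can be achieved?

Rank by throughput per CPU-hour: J21 130 > J11 120 > J2 90 > J26 30 > J30 20.
J21: +65 to 65 (cap) ; 40 left.
Only 40 left; J11 takes them to reach 40.
Total = 120×40 + 130×65 = 13250.

13250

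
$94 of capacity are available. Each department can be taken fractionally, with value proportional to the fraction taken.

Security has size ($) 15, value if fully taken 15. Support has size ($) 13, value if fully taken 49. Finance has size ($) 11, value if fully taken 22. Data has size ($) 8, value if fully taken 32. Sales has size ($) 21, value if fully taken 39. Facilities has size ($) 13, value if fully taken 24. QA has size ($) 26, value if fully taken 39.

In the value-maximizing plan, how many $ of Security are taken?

Rank by value-to-size ratio: Data 32/8≈4, Support 49/13≈3.77, Finance 22/11≈2, Sales 39/21≈1.86, Facilities 24/13≈1.85, QA 39/26≈1.5, Security 15/15≈1.
All 8 $ of Data fit (value 32) → 86 remain.
Take all of Support (13 $, value 49) → 73 $ left.
Take all of Finance (11 $, value 22) → 62 $ left.
All 21 $ of Sales fit (value 39) → 41 remain.
Facilities: take in full, 13 $ for value 24 → 28 left.
QA: take in full, 26 $ for value 39 → 2 left.
Fill the last 2 $ with part of Security: 2/15 of it earns 2.

2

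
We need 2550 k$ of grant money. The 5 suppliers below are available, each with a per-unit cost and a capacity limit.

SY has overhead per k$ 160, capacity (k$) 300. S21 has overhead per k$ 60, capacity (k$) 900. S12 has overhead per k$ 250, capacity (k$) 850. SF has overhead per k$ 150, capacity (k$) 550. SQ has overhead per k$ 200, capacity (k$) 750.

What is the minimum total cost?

Fill from the cheapest supplier first.
S21 at 60: take all 900 k$ — 1650 still needed.
SF (150): use full 550 — 1100 k$ to go.
SY (160): use full 300 — 800 k$ to go.
Take 750 from SQ at 200 — need 50 more.
S12 at 250: take 50 of its 850 — requirement met.
Cost = 900×60 + 550×150 + 300×160 + 750×200 + 50×250 = 347000.

347000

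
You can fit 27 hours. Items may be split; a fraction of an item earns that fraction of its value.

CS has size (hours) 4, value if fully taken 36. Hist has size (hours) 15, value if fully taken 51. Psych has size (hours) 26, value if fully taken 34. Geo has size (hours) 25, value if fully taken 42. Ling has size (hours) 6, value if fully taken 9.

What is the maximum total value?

Sort by value density: CS 36/4≈9, Hist 51/15≈3.4, Geo 42/25≈1.68, Ling 9/6≈1.5, Psych 34/26≈1.31.
Take all of CS (4 hours, value 36) ; 23 hours left.
All 15 hours of Hist fit (value 51) ; 8 remain.
Only 8 hours remain; take 8/25 of Geo for value 42×8/25 = 13.44.
Total value = 100.44.

100.44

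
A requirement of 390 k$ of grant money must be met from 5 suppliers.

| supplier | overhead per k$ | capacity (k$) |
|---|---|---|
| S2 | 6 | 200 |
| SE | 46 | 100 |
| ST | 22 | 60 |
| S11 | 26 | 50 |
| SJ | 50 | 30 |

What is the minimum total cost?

Use suppliers in increasing cost order.
Take 200 from S2 at 6 → need 190 more.
ST (22): use full 60 → 130 k$ to go.
Take 50 from S11 at 26 → need 80 more.
Take 80 from SE at 46 to finish.
SJ: unused.
Cost = 200×6 + 60×22 + 50×26 + 80×46 = 7500.

7500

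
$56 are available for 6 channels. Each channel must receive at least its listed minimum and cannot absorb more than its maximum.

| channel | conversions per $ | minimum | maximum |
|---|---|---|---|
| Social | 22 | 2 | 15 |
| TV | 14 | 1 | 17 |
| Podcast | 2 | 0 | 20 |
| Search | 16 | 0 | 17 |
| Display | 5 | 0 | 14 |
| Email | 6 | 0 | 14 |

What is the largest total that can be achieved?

882

Meeting every minimum uses 2+1+0+0+0+0 = 3 $, leaving 53.
Highest conversions per $ first: Social 22 > Search 16 > TV 14 > Email 6 > Display 5 > Podcast 2.
Give Social 13 more to hit its cap of 15 ; 40 left.
Give Search 17 more to hit its cap of 17 ; 23 left.
TV: +16 to 17 (cap) ; 7 left.
Email has room for 14 more but only 7 remain, so it gets 7.
Total = 22×15 + 14×17 + 16×17 + 6×7 = 882.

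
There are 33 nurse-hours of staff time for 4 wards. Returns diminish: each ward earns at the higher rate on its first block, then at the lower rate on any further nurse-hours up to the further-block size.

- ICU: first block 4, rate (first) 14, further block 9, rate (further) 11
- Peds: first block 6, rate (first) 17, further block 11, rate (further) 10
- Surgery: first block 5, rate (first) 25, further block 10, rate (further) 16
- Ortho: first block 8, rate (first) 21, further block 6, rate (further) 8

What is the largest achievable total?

611

Order all 8 blocks by rate: Surgery/T1 25 > Ortho/T1 21 > Peds/T1 17 > Surgery/T2 16 > ICU/T1 14 > ICU/T2 11 > Peds/T2 10 > Ortho/T2 8.
Fill Surgery T1 block (5 at 25) ; 28 left.
Ortho/T1 (21): +8 ; 20 left.
Peds/T1 (17): +6 ; 14 left.
Surgery/T2 (16): +10 ; 4 left.
Fill ICU T1 block (4 at 14) ; 0 left.
Total = 25×5 + 21×8 + 17×6 + 16×10 + 14×4 = 611.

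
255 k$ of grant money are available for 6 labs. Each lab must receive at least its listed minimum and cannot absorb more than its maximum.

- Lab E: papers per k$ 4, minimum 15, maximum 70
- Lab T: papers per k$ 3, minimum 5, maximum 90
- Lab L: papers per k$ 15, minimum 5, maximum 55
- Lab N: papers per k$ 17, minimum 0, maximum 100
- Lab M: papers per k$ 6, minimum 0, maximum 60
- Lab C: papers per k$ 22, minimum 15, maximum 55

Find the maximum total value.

3960

Meeting every minimum uses 15+5+5+0+0+15 = 40 k$, leaving 215.
Highest papers per k$ first: Lab C 22 > Lab N 17 > Lab L 15 > Lab M 6 > Lab E 4 > Lab T 3.
Lab C takes 40 more to reach its cap of 55 — 175 left.
Lab N takes 100 more to reach its cap of 100 — 75 left.
Lab L: +50 to 55 (cap) — 25 left.
Lab M has room for 60 more but only 25 remain, so it gets 25.
Total = 4×15 + 3×5 + 15×55 + 17×100 + 6×25 + 22×55 = 3960.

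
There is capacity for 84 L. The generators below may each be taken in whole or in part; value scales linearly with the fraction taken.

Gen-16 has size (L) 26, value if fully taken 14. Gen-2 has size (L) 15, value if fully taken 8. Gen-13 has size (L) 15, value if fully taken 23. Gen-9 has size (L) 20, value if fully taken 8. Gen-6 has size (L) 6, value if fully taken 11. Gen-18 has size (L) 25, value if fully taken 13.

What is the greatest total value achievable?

67.44

Best value per unit of size first: Gen-6 11/6≈1.83, Gen-13 23/15≈1.53, Gen-16 14/26≈0.538, Gen-2 8/15≈0.533, Gen-18 13/25≈0.52, Gen-9 8/20≈0.4.
Gen-6: take in full, 6 L for value 11 → 78 left.
Take all of Gen-13 (15 L, value 23) → 63 L left.
Gen-16: take in full, 26 L for value 14 → 37 left.
Take all of Gen-2 (15 L, value 8) → 22 L left.
22 L left: a 22/25 share of Gen-18 gives 13×22/25 = 11.44.
Total value = 67.44.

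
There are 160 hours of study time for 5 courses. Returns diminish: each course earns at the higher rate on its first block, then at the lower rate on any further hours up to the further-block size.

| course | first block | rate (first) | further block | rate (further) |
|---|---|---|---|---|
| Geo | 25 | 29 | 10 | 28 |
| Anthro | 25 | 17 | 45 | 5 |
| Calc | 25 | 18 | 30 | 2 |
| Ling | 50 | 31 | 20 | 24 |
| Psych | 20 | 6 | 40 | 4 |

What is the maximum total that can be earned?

3940

Rank every tier by rate: Ling/first 31 > Geo/first 29 > Geo/second 28 > Ling/second 24 > Calc/first 18 > Anthro/first 17 > Psych/first 6 > Anthro/second 5 > Psych/second 4 > Calc/second 2.
Ling first at 31: fill all 50 — 110 left.
Fill Geo first block (25 at 29) — 85 left.
Fill Geo second block (10 at 28) — 75 left.
Fill Ling second block (20 at 24) — 55 left.
Calc/first (18): +25 — 30 left.
Anthro/first (17): +25 — 5 left.
Psych first at 6: only 5 left, fill 5.
Total = 31×50 + 29×25 + 28×10 + 24×20 + 18×25 + 17×25 + 6×5 = 3940.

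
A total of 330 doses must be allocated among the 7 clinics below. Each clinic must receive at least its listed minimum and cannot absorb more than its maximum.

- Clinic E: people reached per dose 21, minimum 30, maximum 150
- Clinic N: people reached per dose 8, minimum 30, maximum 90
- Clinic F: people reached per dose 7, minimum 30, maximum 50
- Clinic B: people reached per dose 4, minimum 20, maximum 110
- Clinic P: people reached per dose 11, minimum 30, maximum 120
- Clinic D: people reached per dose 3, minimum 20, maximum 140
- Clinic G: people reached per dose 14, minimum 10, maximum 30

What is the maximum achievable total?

4710

Meeting every minimum uses 30+30+30+20+30+20+10 = 170 doses, leaving 160.
Rank by people reached per dose: Clinic E 21 > Clinic G 14 > Clinic P 11 > Clinic N 8 > Clinic F 7 > Clinic B 4 > Clinic D 3.
Give Clinic E 120 more to hit its cap of 150 — 40 left.
Give Clinic G 20 more to hit its cap of 30 — 20 left.
Only 20 left; Clinic P takes them to reach 50.
Total = 21×150 + 8×30 + 7×30 + 4×20 + 11×50 + 3×20 + 14×30 = 4710.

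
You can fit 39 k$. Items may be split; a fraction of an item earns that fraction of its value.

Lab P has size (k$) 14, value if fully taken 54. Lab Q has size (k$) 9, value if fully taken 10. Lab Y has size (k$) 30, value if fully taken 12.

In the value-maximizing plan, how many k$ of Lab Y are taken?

Rank by value-to-size ratio: Lab P 54/14≈3.86, Lab Q 10/9≈1.11, Lab Y 12/30≈0.4.
Take all of Lab P (14 k$, value 54) ; 25 k$ left.
All 9 k$ of Lab Q fit (value 10) ; 16 remain.
16 k$ left: a 16/30 share of Lab Y gives 12×16/30 = 6.4.

16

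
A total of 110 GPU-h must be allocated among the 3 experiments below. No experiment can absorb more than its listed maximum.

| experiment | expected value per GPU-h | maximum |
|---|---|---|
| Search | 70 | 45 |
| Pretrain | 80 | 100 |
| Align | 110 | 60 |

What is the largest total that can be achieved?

10600

Rank by expected value per GPU-h: Align 110 > Pretrain 80 > Search 70.
Give Align 60 to hit its cap of 60 → 50 left.
Pretrain has room for 100 but only 50 remain, so it gets 50.
Total = 80×50 + 110×60 = 10600.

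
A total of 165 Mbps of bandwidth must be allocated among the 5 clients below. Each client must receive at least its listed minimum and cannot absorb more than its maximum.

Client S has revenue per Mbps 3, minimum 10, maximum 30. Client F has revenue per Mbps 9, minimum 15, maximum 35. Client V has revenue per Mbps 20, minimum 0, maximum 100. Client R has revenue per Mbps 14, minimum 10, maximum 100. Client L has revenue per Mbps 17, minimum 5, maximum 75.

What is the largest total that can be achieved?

2815

Meeting every minimum uses 10+15+0+10+5 = 40 Mbps, leaving 125.
Order the clients by revenue per Mbps: Client V 20 > Client L 17 > Client R 14 > Client F 9 > Client S 3.
Give Client V 100 more to hit its cap of 100 — 25 left.
Client L: +25 (room for 70) → 30. Pool exhausted.
Total = 3×10 + 9×15 + 20×100 + 14×10 + 17×30 = 2815.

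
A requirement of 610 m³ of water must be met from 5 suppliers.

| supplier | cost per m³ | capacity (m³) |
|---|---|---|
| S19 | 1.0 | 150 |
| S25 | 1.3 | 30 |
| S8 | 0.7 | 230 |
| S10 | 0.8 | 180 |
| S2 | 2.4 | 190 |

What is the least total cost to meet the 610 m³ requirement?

542

Use suppliers in increasing cost order.
S8 at 0.7: take all 230 m³ → 380 still needed.
Take 180 from S10 at 0.8 → need 200 more.
S19 (1.0): use full 150 → 50 m³ to go.
S25 (1.3): use full 30 → 20 m³ to go.
S2 (2.4): take the remaining 20 → done.
Cost = 230×0.7 + 180×0.8 + 150×1.0 + 30×1.3 + 20×2.4 = 542.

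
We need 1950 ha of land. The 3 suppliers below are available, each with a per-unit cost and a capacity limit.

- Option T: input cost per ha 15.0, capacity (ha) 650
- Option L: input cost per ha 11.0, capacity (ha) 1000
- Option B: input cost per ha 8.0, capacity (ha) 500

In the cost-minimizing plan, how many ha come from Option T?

450

Use suppliers in increasing cost order.
Take 500 from Option B at 8.0 — need 1450 more.
Option L (11.0): use full 1000 — 450 ha to go.
Take 450 from Option T at 15.0 to finish.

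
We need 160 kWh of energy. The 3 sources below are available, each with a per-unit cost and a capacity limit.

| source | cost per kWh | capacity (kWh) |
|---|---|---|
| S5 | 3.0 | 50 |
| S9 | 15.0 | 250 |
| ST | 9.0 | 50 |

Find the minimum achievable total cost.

1500

Use sources in increasing cost order.
Take 50 from S5 at 3.0 → need 110 more.
Take 50 from ST at 9.0 → need 60 more.
S9 at 15.0: take 60 of its 250 → requirement met.
Cost = 50×3.0 + 50×9.0 + 60×15.0 = 1500.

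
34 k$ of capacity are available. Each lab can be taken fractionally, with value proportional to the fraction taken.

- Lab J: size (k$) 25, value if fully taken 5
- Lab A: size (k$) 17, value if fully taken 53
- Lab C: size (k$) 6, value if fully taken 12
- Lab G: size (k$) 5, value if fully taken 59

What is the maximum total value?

125.2

Rank by value-to-size ratio: Lab G 59/5≈11.8, Lab A 53/17≈3.12, Lab C 12/6≈2, Lab J 5/25≈0.2.
Take all of Lab G (5 k$, value 59) — 29 k$ left.
Lab A: take in full, 17 k$ for value 53 — 12 left.
All 6 k$ of Lab C fit (value 12) — 6 remain.
Fill the last 6 k$ with part of Lab J: 6/25 of it earns 1.2.
Total value = 125.2.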